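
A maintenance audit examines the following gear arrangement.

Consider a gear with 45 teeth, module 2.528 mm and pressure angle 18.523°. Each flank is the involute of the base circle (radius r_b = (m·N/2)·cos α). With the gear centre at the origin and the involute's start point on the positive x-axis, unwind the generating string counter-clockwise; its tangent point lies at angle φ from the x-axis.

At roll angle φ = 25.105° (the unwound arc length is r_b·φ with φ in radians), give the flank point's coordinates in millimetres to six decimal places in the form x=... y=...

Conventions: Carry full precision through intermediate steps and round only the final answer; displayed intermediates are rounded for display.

x=58.864839 y=1.483503

recognized (one wheel, involute flank): single-mesh tooth geometry, m = 2.528, N = 45
pitch radius r_p = m·N/2 = 2.528·45/2 = 56.880000
base radius r_b = r_p·cos α = 56.880000·cos 18.523° = 53.933400
roll angle φ = 25.105° = 0.43816491 rad
x = r_b·(cos φ + φ·sin φ) = 58.864839
y = r_b·(sin φ − φ·cos φ) = 1.483503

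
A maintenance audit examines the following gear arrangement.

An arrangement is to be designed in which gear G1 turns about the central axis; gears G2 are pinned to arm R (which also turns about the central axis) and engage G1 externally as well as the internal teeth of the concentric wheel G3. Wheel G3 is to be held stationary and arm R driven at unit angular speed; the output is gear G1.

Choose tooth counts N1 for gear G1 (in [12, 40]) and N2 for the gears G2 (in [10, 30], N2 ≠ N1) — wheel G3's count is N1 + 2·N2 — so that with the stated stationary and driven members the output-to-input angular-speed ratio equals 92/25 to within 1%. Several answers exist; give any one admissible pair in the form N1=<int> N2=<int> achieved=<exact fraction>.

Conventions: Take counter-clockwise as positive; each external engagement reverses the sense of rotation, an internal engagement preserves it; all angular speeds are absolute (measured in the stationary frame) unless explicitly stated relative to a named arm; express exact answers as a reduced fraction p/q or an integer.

N1=25 N2=21 achieved=92/25

class = planetary set [ratio 92/25 wanted; Willis about the carrier]
Willis with ω_ring = 0: ω_sun/ω_arm = (N1+N3)/N1; set equal to 92/25  ⇒  N3/N1 = 92/25 − 1 = 67/25
N3 = N1 + 2·N2  ⇒  N2/N1 = (N3/N1 − 1)/2 = (67/25 − 1)/2 = 21/25
smallest multiple with N1 ≥ 12 and N2 ≥ 10: k = 1  ⇒  N1 = 1·25 = 25, N2 = 1·21 = 21 (N1 ≤ 40, N2 ≤ 30, N2 ≠ N1 ✓), N3 = 25 + 2·21 = 67
check: (N1+N3)/N1 with N1 = 25, N3 = 67 gives 92/25; |achieved − target| = 0 ≤ 23/625 ✓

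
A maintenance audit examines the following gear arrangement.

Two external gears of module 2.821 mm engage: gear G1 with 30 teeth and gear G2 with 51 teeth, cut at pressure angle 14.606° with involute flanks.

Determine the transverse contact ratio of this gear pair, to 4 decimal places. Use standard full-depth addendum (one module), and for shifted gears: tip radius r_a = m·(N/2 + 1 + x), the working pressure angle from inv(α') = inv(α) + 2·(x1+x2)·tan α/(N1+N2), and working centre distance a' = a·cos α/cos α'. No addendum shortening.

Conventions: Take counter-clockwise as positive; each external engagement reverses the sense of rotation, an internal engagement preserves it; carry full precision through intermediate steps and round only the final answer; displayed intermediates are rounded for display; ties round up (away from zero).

recognized (one external pair, fixed centres): single-mesh tooth geometry, m = 2.821, N1 = 30, N2 = 51
base radii: r_b1 = 40.947496, r_b2 = 69.610744
tip radii: r_a1 = 45.136000, r_a2 = 74.756500
no profile shift: α' = α, a' = a
action lengths: √(r_a1²−r_b1²) = 18.988445, √(r_a2²−r_b2²) = 27.255800
base pitch p_b = π·m·cos α = 8.576024
CR = (18.988445 + 27.255800 − 114.250500·sin 14.60600°)/8.576024 = 2.032832
contact ratio ≈ 2.0328

2.0328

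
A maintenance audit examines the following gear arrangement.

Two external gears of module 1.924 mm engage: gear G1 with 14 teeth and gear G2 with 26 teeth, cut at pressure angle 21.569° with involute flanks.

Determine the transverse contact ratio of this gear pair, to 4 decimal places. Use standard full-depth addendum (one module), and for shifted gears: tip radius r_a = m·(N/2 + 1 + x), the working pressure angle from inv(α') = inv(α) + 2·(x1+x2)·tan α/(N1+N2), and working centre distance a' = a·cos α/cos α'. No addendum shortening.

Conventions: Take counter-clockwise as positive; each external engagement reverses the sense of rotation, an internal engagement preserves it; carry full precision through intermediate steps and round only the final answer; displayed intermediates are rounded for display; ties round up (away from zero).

class = single-mesh tooth geometry [involute pair 14T × 26T, m = 1.924]
base radii: r_b1 = 12.524910, r_b2 = 23.260548
tip radii: r_a1 = 15.392000, r_a2 = 26.936000
no profile shift: α' = α, a' = a
action lengths: √(r_a1²−r_b1²) = 8.946524, √(r_a2²−r_b2²) = 13.582894
base pitch p_b = π·m·cos α = 5.621167
CR = (8.946524 + 13.582894 − 38.480000·sin 21.56900°)/5.621167 = 1.491389
contact ratio ≈ 1.4914

1.4914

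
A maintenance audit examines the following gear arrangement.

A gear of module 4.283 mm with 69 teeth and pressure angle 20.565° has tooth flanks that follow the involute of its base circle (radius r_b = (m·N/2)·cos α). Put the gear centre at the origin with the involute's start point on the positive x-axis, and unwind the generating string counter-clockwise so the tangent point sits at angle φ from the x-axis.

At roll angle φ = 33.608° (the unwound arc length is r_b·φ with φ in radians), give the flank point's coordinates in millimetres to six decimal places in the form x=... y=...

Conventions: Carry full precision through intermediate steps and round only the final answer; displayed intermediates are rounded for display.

recognized (one wheel, involute flank): single-mesh tooth geometry, m = 4.283, N = 69
pitch radius r_p = m·N/2 = 4.283·69/2 = 147.763500
base radius r_b = r_p·cos α = 147.763500·cos 20.565° = 138.347166
roll angle φ = 33.608° = 0.58657026 rad
x = r_b·(cos φ + φ·sin φ) = 160.138947
y = r_b·(sin φ − φ·cos φ) = 8.990677

x=160.138947 y=8.990677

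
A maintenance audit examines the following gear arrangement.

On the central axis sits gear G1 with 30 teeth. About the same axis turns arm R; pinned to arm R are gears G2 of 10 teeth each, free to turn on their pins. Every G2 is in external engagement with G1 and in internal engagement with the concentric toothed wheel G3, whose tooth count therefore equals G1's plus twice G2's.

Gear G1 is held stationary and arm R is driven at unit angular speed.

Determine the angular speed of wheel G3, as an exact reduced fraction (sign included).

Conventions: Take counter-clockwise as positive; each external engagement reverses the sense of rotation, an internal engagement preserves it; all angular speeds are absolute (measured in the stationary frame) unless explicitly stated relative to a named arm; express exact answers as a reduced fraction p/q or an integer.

recognized (axles ride arm R): planetary set, 30/10/50 teeth
ring teeth: 30 + 2·10 = 50
30(ω_sun−ω_arm) = −50(ω_ring−ω_arm),  ω_sun = 0, ω_arm = 1
ω_ring = 1 − (30/50)(0−1) = 8/5
exact speed ratio = 8/5

8/5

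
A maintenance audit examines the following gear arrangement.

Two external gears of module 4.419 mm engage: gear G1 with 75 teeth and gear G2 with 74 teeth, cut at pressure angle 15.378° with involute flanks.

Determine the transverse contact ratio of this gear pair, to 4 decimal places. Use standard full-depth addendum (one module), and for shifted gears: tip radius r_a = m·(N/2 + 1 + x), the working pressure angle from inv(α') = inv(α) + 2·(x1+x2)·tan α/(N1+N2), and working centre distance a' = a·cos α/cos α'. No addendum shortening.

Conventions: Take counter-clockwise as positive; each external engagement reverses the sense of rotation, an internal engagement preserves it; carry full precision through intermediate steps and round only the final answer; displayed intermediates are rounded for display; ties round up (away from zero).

2.1642

recognized (one external pair, fixed centres): single-mesh tooth geometry, m = 4.419, N1 = 75, N2 = 74
base radii: r_b1 = 159.779545, r_b2 = 157.649151
tip radii: r_a1 = 170.131500, r_a2 = 167.922000
no profile shift: α' = α, a' = a
action lengths: √(r_a1²−r_b1²) = 58.439920, √(r_a2²−r_b2²) = 57.832026
base pitch p_b = π·m·cos α = 13.385660
CR = (58.439920 + 57.832026 − 329.215500·sin 15.37800°)/13.385660 = 2.164154
contact ratio ≈ 2.1642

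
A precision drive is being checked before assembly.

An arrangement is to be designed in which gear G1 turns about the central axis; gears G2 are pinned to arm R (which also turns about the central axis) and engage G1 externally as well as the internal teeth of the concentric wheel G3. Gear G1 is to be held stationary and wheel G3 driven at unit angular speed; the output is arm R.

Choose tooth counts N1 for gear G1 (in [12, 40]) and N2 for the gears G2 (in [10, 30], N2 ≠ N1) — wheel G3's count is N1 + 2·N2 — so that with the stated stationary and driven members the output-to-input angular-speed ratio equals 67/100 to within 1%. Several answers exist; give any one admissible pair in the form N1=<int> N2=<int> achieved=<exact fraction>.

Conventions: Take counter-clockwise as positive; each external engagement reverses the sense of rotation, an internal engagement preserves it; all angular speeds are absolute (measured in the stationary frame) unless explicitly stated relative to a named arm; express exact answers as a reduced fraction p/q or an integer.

N1=33 N2=17 achieved=67/100

planetary set to be sized for 67/100 (Willis relation)
Willis with ω_sun = 0: ω_arm/ω_ring = N3/(N1+N3); set equal to 67/100  ⇒  N3/N1 = (67/100)/(1 − 67/100) = 67/33
N3 = N1 + 2·N2  ⇒  N2/N1 = (N3/N1 − 1)/2 = (67/33 − 1)/2 = 17/33
smallest multiple with N1 ≥ 12 and N2 ≥ 10: k = 1  ⇒  N1 = 1·33 = 33, N2 = 1·17 = 17 (N1 ≤ 40, N2 ≤ 30, N2 ≠ N1 ✓), N3 = 33 + 2·17 = 67
check: N3/(N1+N3) with N1 = 33, N3 = 67 gives 67/100; |achieved − target| = 0 ≤ 67/10000 ✓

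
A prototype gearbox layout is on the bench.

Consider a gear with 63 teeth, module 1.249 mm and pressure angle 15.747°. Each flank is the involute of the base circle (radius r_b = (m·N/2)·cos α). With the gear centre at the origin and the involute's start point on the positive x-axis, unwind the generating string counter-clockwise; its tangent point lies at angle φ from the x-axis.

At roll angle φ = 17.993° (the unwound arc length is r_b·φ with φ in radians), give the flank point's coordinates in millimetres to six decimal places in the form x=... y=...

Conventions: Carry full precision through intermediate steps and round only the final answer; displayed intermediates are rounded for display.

x=39.688337 y=0.387073

recognized (one wheel, involute flank): single-mesh tooth geometry, m = 1.249, N = 63
pitch radius r_p = m·N/2 = 1.249·63/2 = 39.343500
base radius r_b = r_p·cos α = 39.343500·cos 15.747° = 37.866917
roll angle φ = 17.993° = 0.31403709 rad
x = r_b·(cos φ + φ·sin φ) = 39.688337
y = r_b·(sin φ − φ·cos φ) = 0.387073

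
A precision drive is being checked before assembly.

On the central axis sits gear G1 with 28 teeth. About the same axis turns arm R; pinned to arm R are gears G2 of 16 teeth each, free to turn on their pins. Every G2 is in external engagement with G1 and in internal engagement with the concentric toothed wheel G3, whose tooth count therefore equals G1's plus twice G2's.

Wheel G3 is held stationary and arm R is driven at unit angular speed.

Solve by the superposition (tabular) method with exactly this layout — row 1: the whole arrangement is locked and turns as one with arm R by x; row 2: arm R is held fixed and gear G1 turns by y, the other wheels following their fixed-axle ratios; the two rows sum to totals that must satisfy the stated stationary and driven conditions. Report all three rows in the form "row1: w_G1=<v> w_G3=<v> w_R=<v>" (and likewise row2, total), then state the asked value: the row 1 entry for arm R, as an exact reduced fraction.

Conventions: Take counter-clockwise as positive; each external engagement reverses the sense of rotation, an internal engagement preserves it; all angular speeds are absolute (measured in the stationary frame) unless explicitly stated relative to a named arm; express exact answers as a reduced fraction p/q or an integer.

row1: w_G1=1 w_G3=1 w_R=1
row2: w_G1=15/7 w_G3=-1 w_R=0
total: w_G1=22/7 w_G3=0 w_R=1
asked value: 1

topology: planetary set — G1 28T / G2 16T / G3 60T, arm = carrier (Willis)
superposition row 1 [locked train]: every member turns x
superposition row 2 [arm held]: sun y, ring −(28/60)·y, arm 0
boundary: total ω_ring = x − (28/60)·y = 0 and total ω_arm = x = 1  ⇒  y = 15/7, x = 1
row 2 ring = −(28/60)·15/7 = -1
totals (row 1 + row 2): sun 1 + 15/7 = 22/7, ring 1 + (-1) = 0, arm 1 + 0 = 1
asked cell (row1, arm) = 1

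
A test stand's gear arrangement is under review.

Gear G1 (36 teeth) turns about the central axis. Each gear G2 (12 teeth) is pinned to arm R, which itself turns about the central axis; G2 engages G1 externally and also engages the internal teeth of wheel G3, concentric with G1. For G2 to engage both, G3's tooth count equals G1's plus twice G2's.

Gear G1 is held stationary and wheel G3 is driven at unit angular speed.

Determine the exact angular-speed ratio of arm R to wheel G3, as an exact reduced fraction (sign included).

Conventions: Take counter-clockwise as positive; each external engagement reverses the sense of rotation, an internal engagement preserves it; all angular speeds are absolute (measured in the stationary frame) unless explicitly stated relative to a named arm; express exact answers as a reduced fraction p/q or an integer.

5/8

topology: planetary set — G1 36T / G2 12T / G3 60T, arm = carrier (Willis)
ring teeth: 36 + 2·12 = 60
36(ω_sun−ω_arm) = −60(ω_ring−ω_arm),  ω_sun = 0, ω_ring = 1
36(0−ω_arm) = −60(1−ω_arm)  ⇒  96·ω_arm = 60  ⇒  ω_arm = 5/8
ω_out/ω_in = 5/8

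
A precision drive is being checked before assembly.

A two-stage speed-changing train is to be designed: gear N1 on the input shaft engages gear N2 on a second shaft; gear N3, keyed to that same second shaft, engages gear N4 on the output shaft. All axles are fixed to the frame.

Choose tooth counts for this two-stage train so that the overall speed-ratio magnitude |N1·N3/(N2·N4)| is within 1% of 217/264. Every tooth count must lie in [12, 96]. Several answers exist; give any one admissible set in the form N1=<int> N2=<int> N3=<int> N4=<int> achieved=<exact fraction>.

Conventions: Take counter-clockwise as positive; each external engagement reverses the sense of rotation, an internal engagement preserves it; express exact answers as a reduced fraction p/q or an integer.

N1=14 N2=12 N3=31 N4=44 achieved=217/264

design class (target 217/264): fixed-axis compound train
target = 217/264 in lowest terms: an exact hit needs N1·N3 = k·217 and N2·N4 = k·264 for one integer k, every count in [12, 96]; additionally prefer no 1:1 stage (N1 ≠ N2, N3 ≠ N4)
k = 1: no 1:1-free in-range split of k·217 and k·264 into factor pairs; take k = 2
k = 2: N1·N3 = 434 = 14·31, N2·N4 = 528 = 12·44
achieved = 14·31/(12·44) = 217/264; |achieved − target| = 0 ≤ 217/26400 ✓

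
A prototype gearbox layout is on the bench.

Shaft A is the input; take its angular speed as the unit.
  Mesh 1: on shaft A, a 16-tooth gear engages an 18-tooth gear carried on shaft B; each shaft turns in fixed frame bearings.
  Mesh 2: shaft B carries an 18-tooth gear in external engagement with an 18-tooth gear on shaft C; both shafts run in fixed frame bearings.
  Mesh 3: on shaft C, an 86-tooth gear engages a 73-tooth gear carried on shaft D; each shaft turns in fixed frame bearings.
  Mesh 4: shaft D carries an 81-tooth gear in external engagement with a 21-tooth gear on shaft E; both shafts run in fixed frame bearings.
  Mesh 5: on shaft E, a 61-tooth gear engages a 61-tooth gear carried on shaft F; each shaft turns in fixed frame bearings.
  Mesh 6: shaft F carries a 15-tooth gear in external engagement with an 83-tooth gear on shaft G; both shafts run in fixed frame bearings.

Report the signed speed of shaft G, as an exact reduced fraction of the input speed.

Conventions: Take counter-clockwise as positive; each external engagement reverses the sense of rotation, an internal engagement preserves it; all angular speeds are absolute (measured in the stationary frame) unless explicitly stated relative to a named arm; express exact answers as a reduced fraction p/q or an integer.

30960/42413

6-mesh fixed-axis compound train (all bearings frame-fixed)
mesh 1 [16T→18T]: |ω|/ω_in = 1×16/18 = 8/9, sense flips to −
mesh 2 [18T→18T]: |ω|/ω_in = (8/9)×18/18 = 8/9, sense flips to +
mesh 3 [86T→73T]: |ω|/ω_in = (8/9)×86/73 = 688/657, sense flips to −
mesh 4 [81T→21T]: |ω|/ω_in = (688/657)×81/21 = 2064/511, sense flips to +
mesh 5 [61T→61T]: |ω|/ω_in = (2064/511)×61/61 = 2064/511, sense flips to −
mesh 6 [15T→83T]: |ω|/ω_in = (2064/511)×15/83 = 30960/42413, sense flips to +
signed output speed (× input speed) = 30960/42413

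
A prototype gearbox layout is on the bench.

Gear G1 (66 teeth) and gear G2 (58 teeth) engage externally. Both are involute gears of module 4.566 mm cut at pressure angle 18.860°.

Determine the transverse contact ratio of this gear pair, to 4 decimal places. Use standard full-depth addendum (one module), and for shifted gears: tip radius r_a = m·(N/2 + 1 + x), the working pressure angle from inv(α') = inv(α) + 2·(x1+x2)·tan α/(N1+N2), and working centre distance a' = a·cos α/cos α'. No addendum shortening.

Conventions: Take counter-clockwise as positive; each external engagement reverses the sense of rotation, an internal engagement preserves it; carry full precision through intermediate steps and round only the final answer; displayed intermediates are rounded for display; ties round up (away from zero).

topology: single-mesh involute geometry — m = 4.566, 66T/58T pair
base radii: r_b1 = 142.588289, r_b2 = 125.304860
tip radii: r_a1 = 155.244000, r_a2 = 136.980000
no profile shift: α' = α, a' = a
action lengths: √(r_a1²−r_b1²) = 61.394458, √(r_a2²−r_b2²) = 55.337261
base pitch p_b = π·m·cos α = 13.574373
CR = (61.394458 + 55.337261 − 283.092000·sin 18.86000°)/13.574373 = 1.857934
contact ratio ≈ 1.8579

1.8579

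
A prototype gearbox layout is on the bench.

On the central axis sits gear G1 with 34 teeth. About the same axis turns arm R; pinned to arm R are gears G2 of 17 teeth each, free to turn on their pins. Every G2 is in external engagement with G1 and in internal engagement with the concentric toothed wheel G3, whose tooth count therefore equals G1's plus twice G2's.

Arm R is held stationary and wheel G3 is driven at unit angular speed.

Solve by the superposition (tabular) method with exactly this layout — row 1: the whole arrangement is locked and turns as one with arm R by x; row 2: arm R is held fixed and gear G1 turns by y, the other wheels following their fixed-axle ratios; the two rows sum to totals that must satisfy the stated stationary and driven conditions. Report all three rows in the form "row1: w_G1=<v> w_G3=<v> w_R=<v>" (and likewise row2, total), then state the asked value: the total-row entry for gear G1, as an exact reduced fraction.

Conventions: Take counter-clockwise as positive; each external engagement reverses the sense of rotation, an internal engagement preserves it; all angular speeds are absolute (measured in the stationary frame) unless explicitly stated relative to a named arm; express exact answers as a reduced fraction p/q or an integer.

recognized (axles ride arm R): planetary set, 34/17/68 teeth
superposition row 1 [locked train]: every member turns x
row 2 — arm fixed, fixed-axis ratios: sun y, ring −(34/68)·y, arm 0
boundary: total ω_arm = x = 0 and total ω_ring = x − (34/68)·y = 1  ⇒  y = -2, x = 0
row 2 ring = −(34/68)·(-2) = 1
totals (row 1 + row 2): sun 0 + (-2) = -2, ring 0 + 1 = 1, arm 0 + 0 = 0
asked cell (total, sun) = -2

row1: w_G1=0 w_G3=0 w_R=0
row2: w_G1=-2 w_G3=1 w_R=0
total: w_G1=-2 w_G3=1 w_R=0
asked value: -2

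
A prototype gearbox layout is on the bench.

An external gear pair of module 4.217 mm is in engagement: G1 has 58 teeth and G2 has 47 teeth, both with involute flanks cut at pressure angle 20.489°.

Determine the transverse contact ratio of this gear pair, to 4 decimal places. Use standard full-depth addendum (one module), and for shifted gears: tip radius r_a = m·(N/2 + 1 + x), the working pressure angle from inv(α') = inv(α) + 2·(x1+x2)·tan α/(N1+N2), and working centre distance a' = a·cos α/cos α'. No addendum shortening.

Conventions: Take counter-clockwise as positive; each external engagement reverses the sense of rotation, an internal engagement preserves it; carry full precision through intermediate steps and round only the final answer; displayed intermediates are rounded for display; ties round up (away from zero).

recognized (one external pair, fixed centres): single-mesh tooth geometry, m = 4.217, N1 = 58, N2 = 47
base radii: r_b1 = 114.556672, r_b2 = 92.830407
tip radii: r_a1 = 126.510000, r_a2 = 103.316500
no profile shift: α' = α, a' = a
action lengths: √(r_a1²−r_b1²) = 53.680061, √(r_a2²−r_b2²) = 45.352119
base pitch p_b = π·m·cos α = 12.410014
CR = (53.680061 + 45.352119 − 221.392500·sin 20.48900°)/12.410014 = 1.735591
contact ratio ≈ 1.7356

1.7356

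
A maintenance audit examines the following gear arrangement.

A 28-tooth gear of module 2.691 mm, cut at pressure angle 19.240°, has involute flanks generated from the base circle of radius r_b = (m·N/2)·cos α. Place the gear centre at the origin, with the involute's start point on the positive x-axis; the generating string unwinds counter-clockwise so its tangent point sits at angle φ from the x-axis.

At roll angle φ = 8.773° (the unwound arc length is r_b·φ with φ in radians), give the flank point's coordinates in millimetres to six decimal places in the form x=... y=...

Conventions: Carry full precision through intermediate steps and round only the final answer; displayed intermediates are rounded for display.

topology: single-mesh involute geometry — m = 2.691, N = 28
pitch radius r_p = m·N/2 = 2.691·28/2 = 37.674000
base radius r_b = r_p·cos α = 37.674000·cos 19.240° = 35.569777
roll angle φ = 8.773° = 0.15311774 rad
x = r_b·(cos φ + φ·sin φ) = 35.984304
y = r_b·(sin φ − φ·cos φ) = 0.042464

x=35.984304 y=0.042464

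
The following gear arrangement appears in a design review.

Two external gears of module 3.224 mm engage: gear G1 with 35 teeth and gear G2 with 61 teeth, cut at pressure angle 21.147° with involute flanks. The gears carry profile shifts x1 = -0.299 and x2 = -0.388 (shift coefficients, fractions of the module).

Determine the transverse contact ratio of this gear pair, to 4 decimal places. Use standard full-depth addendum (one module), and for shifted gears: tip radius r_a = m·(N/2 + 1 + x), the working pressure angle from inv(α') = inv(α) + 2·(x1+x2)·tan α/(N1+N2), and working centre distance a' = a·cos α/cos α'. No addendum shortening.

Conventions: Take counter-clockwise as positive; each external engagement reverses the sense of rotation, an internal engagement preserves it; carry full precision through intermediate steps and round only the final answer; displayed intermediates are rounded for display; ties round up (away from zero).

topology: single-mesh involute geometry — m = 3.224, 35T/61T pair
base radii: r_b1 = 52.620560, r_b2 = 91.710118
tip radii: r_a1 = 58.680024, r_a2 = 100.305088
inv(α') = inv(21.147°) + 2·(-0.299-0.388)·tan α/(35+61) = 0.01218962  ⇒  α' = 18.74234°
a' = a·cos α / cos α' = 154.7520·cos 21.147°/cos 18.74234° = 152.412648
action lengths: √(r_a1²−r_b1²) = 25.969635, √(r_a2²−r_b2²) = 40.624684
base pitch p_b = π·m·cos α = 9.446421
CR = (25.969635 + 40.624684 − 152.412648·sin 18.74234°)/9.446421 = 1.865487
contact ratio ≈ 1.8655

1.8655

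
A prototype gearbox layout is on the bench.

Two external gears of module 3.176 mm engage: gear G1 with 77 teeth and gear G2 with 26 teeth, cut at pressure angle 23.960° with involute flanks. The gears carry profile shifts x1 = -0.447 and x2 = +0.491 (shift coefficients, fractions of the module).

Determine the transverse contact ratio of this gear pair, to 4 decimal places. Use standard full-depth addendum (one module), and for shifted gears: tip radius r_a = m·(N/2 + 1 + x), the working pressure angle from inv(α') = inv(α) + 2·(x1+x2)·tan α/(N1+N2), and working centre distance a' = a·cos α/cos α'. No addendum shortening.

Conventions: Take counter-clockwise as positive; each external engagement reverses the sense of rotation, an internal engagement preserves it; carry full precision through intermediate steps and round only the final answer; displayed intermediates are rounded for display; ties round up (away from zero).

1.4724

topology: single-mesh involute geometry — m = 3.176, 77T/26T pair
base radii: r_b1 = 111.739378, r_b2 = 37.730180
tip radii: r_a1 = 124.032328, r_a2 = 46.023416
inv(α') = inv(23.960°) + 2·(-0.447+0.491)·tan α/(77+26) = 0.02659121  ⇒  α' = 24.06959°
a' = a·cos α / cos α' = 163.5640·cos 23.960°/cos 24.06959° = 163.703444
action lengths: √(r_a1²−r_b1²) = 53.836138, √(r_a2²−r_b2²) = 26.355044
base pitch p_b = π·m·cos α = 9.117912
CR = (53.836138 + 26.355044 − 163.703444·sin 24.06959°)/9.117912 = 1.472421
contact ratio ≈ 1.4724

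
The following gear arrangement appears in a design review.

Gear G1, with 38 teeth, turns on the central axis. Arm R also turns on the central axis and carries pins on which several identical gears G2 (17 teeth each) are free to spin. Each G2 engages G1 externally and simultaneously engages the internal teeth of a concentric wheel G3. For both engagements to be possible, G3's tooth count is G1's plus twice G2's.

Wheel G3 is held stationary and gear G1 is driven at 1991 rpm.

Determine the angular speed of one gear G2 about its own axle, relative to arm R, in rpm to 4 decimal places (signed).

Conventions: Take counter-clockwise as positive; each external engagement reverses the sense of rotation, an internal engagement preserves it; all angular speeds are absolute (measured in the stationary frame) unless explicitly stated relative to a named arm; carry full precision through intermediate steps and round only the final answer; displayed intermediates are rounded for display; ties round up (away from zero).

planetary set (38T centre, 17T on arm, 72T internal) — Willis relation
normalise by the input: solve with ω_sun = 1, then scale by 1991 rpm
ring teeth: 38 + 2·17 = 72
38(ω_sun−ω_arm) = −72(ω_ring−ω_arm),  ω_ring = 0, ω_sun = 1
38(1−ω_arm) = −72(0−ω_arm)  ⇒  110·ω_arm = 38  ⇒  ω_arm = 19/55
sun–planet mesh: 38·(1−19/55) = −17·(ω_p−ω_arm)  ⇒  ω_p−ω_arm = -1368/935
scale: ω_p−ω_arm = -1368/935 × 1991 rpm = -2913.0353 rpm

-2913.0353 rpm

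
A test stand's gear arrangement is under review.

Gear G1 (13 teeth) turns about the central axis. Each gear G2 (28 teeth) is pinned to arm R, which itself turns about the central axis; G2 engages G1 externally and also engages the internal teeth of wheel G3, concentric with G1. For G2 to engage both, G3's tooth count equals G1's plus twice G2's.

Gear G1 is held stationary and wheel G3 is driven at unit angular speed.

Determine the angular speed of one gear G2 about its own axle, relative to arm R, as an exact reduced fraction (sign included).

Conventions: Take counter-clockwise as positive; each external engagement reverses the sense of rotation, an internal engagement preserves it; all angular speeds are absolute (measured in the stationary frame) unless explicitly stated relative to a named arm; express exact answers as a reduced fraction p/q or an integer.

class = planetary set [G3 = 13+2·28 = 69; Willis about the carrier]
ring teeth: 13 + 2·28 = 69
13(ω_sun−ω_arm) = −69(ω_ring−ω_arm),  ω_sun = 0, ω_ring = 1
13(0−ω_arm) = −69(1−ω_arm)  ⇒  82·ω_arm = 69  ⇒  ω_arm = 69/82
sun–planet mesh: 13·(0−69/82) = −28·(ω_p−ω_arm)  ⇒  ω_p−ω_arm = 897/2296
exact speed ratio = 897/2296

897/2296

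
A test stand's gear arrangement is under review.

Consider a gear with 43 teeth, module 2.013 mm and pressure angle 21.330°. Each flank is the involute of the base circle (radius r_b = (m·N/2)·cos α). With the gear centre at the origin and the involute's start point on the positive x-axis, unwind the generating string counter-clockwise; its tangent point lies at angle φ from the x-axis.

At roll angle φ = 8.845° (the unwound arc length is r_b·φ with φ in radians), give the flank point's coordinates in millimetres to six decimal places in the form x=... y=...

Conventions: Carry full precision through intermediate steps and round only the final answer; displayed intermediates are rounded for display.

single-mesh involute tooth geometry (43T wheel at module 2.013)
pitch radius r_p = m·N/2 = 2.013·43/2 = 43.279500
base radius r_b = r_p·cos α = 43.279500·cos 21.330° = 40.314893
roll angle φ = 8.845° = 0.15437437 rad
x = r_b·(cos φ + φ·sin φ) = 40.792416
y = r_b·(sin φ − φ·cos φ) = 0.049321

x=40.792416 y=0.049321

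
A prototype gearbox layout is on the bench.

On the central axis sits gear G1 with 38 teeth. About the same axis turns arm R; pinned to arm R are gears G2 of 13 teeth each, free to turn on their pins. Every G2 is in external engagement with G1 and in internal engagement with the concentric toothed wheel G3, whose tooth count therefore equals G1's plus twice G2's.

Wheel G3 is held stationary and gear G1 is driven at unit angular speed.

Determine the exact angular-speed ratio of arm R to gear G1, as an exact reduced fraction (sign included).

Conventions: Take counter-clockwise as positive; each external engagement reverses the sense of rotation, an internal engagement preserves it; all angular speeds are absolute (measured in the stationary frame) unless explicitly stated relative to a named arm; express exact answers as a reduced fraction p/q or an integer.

planetary set (38T centre, 13T on arm, 64T internal) — Willis relation
ring teeth: 38 + 2·13 = 64
38(ω_sun−ω_arm) = −64(ω_ring−ω_arm),  ω_ring = 0, ω_sun = 1
38(1−ω_arm) = −64(0−ω_arm)  ⇒  102·ω_arm = 38  ⇒  ω_arm = 19/51
ω_out/ω_in = 19/51

19/51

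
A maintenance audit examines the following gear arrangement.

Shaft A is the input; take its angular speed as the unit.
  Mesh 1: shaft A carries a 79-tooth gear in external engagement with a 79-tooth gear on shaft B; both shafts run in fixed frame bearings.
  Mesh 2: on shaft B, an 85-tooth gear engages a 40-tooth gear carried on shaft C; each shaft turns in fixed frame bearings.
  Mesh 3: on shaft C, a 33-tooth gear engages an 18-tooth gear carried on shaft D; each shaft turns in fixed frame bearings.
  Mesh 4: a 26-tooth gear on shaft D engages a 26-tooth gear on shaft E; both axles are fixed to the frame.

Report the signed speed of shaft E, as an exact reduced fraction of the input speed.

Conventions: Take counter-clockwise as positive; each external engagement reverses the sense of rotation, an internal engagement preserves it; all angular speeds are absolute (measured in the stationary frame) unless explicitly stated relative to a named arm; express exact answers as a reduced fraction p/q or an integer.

187/48

4-mesh fixed-axis compound train (all bearings frame-fixed)
mesh 1 [79T→79T]: |ω|/ω_in = 1×79/79 = 1, sense flips to −
mesh 2 [85T→40T]: |ω|/ω_in = 1×85/40 = 17/8, sense flips to +
mesh 3 [33T→18T]: |ω|/ω_in = (17/8)×33/18 = 187/48, sense flips to −
mesh 4 [26T→26T]: |ω|/ω_in = (187/48)×26/26 = 187/48, sense flips to +
signed output speed (× input speed) = 187/48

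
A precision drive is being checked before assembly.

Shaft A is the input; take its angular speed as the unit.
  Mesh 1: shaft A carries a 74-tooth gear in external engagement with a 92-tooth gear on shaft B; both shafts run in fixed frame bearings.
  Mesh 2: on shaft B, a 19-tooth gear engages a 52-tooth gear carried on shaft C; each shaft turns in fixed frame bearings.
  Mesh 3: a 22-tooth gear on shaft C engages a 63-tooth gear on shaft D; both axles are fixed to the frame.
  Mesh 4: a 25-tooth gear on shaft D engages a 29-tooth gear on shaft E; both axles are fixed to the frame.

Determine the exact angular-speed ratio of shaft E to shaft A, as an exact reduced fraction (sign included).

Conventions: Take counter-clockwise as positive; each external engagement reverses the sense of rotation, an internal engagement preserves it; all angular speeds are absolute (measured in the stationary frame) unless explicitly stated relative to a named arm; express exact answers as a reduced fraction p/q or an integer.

193325/2185092

class = fixed-axis compound train [4 meshes; 4 ratios multiply, 4 sense flips]
mesh 1 [74T→92T]: running ratio 37/46, sense −
mesh 2 [19T→52T]: running ratio 703/2392, sense +
mesh 3 [22T→63T]: running ratio 7733/75348, sense −
mesh 4 [25T→29T]: running ratio 193325/2185092, sense +
ω_out/ω_in = 193325/2185092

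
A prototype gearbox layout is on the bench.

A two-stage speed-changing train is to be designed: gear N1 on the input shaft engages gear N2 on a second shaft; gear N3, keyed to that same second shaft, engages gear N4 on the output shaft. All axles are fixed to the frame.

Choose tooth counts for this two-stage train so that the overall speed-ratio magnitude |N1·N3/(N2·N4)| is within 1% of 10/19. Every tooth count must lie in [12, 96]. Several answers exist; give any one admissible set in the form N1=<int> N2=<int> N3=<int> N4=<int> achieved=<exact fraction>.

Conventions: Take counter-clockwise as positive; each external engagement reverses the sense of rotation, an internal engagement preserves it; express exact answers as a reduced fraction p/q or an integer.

2-stage fixed-axis compound train for ratio 10/19
target = 10/19 in lowest terms: an exact hit needs N1·N3 = k·10 and N2·N4 = k·19 for one integer k, every count in [12, 96]; additionally prefer no 1:1 stage (N1 ≠ N2, N3 ≠ N4)
k = 1…17: no 1:1-free in-range split of k·10 and k·19 into factor pairs; take k = 18
k = 18: N1·N3 = 180 = 12·15, N2·N4 = 342 = 18·19
achieved = 12·15/(18·19) = 10/19; |achieved − target| = 0 ≤ 1/190 ✓

N1=12 N2=18 N3=15 N4=19 achieved=10/19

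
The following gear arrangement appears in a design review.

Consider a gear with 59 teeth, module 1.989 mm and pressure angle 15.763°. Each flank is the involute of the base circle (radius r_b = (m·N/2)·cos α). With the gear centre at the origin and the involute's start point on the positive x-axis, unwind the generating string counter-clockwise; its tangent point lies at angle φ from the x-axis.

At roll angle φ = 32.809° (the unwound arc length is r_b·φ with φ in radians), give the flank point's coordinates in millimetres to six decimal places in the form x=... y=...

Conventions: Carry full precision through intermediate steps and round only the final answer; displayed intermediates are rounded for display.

x=64.981776 y=3.419728

topology: single-mesh involute geometry — m = 1.989, N = 59
pitch radius r_p = m·N/2 = 1.989·59/2 = 58.675500
base radius r_b = r_p·cos α = 58.675500·cos 15.763° = 56.468927
roll angle φ = 32.809° = 0.57262507 rad
x = r_b·(cos φ + φ·sin φ) = 64.981776
y = r_b·(sin φ − φ·cos φ) = 3.419728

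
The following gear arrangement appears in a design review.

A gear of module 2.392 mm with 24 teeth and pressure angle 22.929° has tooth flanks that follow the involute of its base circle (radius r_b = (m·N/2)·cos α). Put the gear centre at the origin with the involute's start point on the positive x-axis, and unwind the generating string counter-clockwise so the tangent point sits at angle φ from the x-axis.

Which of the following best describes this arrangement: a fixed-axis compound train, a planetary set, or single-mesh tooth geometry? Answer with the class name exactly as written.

single-mesh tooth geometry

recognized (one wheel, involute flank): single-mesh tooth geometry, m = 2.392, N = 24
classification: single-mesh tooth geometry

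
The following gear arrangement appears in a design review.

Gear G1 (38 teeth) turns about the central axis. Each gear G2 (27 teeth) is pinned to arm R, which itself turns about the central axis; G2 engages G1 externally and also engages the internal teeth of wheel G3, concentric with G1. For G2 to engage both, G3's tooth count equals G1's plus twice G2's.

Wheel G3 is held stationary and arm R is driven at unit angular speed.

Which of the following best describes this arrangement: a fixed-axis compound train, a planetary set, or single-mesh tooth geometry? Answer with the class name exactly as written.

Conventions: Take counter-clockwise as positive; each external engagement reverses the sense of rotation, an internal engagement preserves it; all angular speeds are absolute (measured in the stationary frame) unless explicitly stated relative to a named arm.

topology: planetary set — G1 38T / G2 27T / G3 92T, arm = carrier (Willis)
classification: planetary set

planetary set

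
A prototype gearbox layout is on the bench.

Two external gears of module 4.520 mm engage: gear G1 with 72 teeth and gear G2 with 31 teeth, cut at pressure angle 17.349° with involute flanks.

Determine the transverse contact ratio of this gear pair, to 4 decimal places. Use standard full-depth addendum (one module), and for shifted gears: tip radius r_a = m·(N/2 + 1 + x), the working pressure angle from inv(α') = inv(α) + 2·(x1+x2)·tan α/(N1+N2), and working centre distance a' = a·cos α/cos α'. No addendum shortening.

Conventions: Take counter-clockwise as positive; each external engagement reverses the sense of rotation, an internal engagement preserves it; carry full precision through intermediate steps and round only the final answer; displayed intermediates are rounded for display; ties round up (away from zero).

topology: single-mesh involute geometry — m = 4.520, 72T/31T pair
base radii: r_b1 = 155.317238, r_b2 = 66.872700
tip radii: r_a1 = 167.240000, r_a2 = 74.580000
no profile shift: α' = α, a' = a
action lengths: √(r_a1²−r_b1²) = 62.014299, √(r_a2²−r_b2²) = 33.018456
base pitch p_b = π·m·cos α = 13.553986
CR = (62.014299 + 33.018456 − 232.780000·sin 17.34900°)/13.553986 = 1.890203
contact ratio ≈ 1.8902

1.8902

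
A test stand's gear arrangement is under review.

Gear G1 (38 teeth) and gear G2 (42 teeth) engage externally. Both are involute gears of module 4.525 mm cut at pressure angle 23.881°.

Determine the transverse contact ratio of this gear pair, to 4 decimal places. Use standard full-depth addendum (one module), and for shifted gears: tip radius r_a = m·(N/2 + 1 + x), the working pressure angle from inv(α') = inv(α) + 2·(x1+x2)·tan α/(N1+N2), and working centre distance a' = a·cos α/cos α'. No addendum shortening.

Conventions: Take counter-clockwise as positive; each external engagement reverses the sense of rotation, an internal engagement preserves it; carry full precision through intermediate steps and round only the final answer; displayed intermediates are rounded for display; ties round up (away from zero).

class = single-mesh tooth geometry [involute pair 38T × 42T, m = 4.525]
base radii: r_b1 = 78.614530, r_b2 = 86.889744
tip radii: r_a1 = 90.500000, r_a2 = 99.550000
no profile shift: α' = α, a' = a
action lengths: √(r_a1²−r_b1²) = 44.833086, √(r_a2²−r_b2²) = 48.583690
base pitch p_b = π·m·cos α = 12.998675
CR = (44.833086 + 48.583690 − 181.000000·sin 23.88100°)/12.998675 = 1.549468
contact ratio ≈ 1.5495

1.5495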